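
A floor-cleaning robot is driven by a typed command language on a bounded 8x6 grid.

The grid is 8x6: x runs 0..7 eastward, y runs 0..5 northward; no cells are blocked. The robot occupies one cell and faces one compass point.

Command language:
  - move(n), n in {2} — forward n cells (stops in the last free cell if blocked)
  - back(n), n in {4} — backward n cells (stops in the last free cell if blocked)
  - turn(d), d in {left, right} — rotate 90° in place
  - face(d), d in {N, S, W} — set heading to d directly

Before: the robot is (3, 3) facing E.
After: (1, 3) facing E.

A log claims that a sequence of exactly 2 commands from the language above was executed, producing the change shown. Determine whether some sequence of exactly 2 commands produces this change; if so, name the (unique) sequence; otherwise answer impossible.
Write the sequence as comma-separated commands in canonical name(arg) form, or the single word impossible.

key: still facing E at the end — nothing in the sequence rotates
initial: (3, 3) facing E
step 1 (move(2)): (5, 3) facing E
step 2 (back(4)): (1, 3) facing E
no other 2-command option fits: unique.

move(2), back(4)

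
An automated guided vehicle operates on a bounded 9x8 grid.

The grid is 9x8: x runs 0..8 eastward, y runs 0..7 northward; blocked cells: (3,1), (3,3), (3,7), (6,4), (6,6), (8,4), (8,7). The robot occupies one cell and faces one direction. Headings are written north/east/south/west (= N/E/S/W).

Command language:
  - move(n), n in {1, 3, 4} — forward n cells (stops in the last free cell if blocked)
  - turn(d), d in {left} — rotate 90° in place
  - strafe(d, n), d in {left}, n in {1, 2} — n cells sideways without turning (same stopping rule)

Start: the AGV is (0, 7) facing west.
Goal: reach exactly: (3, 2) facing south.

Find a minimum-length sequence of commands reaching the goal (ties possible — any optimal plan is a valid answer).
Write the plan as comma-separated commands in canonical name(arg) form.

turn(left), move(1), strafe(left, 1), move(4), strafe(left, 2)

t0: (0, 7) facing west
1. turn(left) → (0, 7) facing south
2. move(1) → (0, 6) facing south
3. strafe(left, 1) → (1, 6) facing south
4. move(4) → (1, 2) facing south
5. strafe(left, 2) → (3, 2) facing south
minimal: 5 command(s), checked below 5.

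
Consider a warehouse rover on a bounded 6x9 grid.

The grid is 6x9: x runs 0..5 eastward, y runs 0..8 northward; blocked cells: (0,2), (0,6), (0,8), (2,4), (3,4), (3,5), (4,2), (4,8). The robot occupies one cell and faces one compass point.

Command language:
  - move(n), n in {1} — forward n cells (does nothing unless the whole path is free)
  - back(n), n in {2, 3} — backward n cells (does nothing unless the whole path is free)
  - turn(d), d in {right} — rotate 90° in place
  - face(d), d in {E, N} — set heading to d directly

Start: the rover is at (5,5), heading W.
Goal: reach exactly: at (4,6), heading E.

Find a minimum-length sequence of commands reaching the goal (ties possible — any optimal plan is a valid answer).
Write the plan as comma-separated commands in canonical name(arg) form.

initial: at (5,5), heading W
[1] after move(1): at (4,5), heading W
[2] after turn(right): at (4,5), heading N
[3] after move(1): at (4,6), heading N
[4] after face(E): at (4,6), heading E
shorter routes all fall short; 4 is best.

move(1), turn(right), move(1), face(E)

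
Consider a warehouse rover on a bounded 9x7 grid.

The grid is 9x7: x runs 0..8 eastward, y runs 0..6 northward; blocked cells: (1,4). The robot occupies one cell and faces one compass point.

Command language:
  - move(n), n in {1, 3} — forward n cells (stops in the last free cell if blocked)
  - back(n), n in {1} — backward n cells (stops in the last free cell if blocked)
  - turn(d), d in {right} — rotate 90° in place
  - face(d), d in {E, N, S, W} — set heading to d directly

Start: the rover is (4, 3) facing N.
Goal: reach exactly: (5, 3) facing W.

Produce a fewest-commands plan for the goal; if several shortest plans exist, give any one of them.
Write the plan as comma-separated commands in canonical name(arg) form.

begin: (4, 3) facing N
t=1 face(W) ⇒ (4, 3) facing W
t=2 back(1) ⇒ (5, 3) facing W
minimal: 2 command(s), checked below 2.

face(W), back(1)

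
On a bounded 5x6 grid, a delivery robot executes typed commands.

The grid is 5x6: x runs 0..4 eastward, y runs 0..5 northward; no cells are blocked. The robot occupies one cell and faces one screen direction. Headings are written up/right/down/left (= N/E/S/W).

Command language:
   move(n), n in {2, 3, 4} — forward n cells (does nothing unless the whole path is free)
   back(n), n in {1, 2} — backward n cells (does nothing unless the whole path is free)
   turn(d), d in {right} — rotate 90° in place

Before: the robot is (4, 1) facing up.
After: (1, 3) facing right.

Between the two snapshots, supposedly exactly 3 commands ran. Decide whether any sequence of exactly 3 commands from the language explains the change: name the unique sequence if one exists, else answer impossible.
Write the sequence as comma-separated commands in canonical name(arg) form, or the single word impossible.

all 216 sequences checked — none match.

impossible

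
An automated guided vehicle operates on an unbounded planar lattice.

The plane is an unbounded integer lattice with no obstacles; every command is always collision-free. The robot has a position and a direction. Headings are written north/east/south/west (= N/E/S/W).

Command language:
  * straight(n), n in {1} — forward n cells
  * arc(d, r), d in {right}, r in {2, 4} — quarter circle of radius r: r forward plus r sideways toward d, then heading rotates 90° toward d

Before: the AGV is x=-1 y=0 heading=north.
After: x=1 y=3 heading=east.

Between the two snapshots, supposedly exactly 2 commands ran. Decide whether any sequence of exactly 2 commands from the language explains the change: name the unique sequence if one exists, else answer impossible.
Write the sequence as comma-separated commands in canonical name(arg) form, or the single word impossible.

straight(1), arc(right, 2)

key: cell and facing (now E) both changed — the 2 commands mix motion and turning
from: x=-1 y=0 heading=north
step 1 (straight(1)): x=-1 y=1 heading=north
step 2 (arc(right, 2)): x=1 y=3 heading=east
no rival 2-sequence matches.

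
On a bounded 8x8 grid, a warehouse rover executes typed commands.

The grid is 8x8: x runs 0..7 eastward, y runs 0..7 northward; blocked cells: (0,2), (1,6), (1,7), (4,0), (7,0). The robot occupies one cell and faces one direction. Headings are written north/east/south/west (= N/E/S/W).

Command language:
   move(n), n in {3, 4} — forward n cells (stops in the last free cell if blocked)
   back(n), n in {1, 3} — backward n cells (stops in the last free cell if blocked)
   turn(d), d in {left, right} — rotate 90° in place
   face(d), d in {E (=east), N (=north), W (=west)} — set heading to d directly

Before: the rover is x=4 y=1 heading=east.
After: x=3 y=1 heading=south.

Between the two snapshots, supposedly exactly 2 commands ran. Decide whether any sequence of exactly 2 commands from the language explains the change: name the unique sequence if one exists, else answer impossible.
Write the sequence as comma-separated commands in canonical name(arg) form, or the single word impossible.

key: position moved to (3,1) AND the heading swung to S — translation plus rotation needed
from: x=4 y=1 heading=east
step 1 (back(1)): x=3 y=1 heading=east
step 2 (turn(right)): x=3 y=1 heading=south
all 81 alternatives checked — unique.

back(1), turn(right)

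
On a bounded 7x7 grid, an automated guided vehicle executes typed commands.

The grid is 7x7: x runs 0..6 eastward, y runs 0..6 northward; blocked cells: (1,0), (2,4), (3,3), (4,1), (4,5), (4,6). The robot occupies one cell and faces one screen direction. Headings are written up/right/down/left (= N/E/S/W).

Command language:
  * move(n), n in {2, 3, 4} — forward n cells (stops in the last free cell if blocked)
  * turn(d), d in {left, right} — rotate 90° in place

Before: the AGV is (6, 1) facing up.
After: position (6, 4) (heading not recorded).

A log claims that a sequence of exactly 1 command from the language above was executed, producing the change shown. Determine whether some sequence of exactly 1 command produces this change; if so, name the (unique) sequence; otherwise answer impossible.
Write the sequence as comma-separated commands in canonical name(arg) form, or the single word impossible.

move(3)

begin: (6, 1) facing up
t=1 move(3) ⇒ (6, 4) facing up
no rival 1-sequence matches.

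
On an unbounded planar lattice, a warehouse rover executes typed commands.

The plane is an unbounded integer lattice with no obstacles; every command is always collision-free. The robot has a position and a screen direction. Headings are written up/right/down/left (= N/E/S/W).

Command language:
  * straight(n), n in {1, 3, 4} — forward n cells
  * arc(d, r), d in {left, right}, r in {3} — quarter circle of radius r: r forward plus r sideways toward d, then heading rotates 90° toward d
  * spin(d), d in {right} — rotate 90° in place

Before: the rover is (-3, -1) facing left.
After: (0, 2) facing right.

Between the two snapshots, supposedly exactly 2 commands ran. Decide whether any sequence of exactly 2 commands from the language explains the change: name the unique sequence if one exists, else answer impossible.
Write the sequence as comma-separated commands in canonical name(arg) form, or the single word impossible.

key: cell and facing (now E) both changed — the 2 commands mix motion and turning
t0: (-3, -1) facing left
t=1 spin(right) ⇒ (-3, -1) facing up
t=2 arc(right, 3) ⇒ (0, 2) facing right
no other 2-command option fits: unique.

spin(right), arc(right, 3)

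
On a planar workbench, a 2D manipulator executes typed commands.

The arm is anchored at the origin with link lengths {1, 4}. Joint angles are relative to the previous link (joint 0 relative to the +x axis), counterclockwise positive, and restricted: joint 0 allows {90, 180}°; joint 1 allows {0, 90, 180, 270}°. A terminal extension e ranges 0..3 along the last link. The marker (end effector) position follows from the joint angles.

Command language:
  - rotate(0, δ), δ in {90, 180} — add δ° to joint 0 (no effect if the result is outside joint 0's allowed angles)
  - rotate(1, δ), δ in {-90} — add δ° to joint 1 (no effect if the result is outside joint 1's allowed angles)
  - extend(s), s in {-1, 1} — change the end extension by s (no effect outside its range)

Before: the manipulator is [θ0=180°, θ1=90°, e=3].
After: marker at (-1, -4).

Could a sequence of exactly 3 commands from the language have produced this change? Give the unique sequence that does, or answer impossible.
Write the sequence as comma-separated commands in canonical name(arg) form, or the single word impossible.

from: [θ0=180°, θ1=90°, e=3]
[1] after extend(-1): [θ0=180°, θ1=90°, e=2]
[2] after extend(-1): [θ0=180°, θ1=90°, e=1]
[3] after extend(-1): [θ0=180°, θ1=90°, e=0]
uniquely the one of 125 3-step routes that fits.

extend(-1), extend(-1), extend(-1)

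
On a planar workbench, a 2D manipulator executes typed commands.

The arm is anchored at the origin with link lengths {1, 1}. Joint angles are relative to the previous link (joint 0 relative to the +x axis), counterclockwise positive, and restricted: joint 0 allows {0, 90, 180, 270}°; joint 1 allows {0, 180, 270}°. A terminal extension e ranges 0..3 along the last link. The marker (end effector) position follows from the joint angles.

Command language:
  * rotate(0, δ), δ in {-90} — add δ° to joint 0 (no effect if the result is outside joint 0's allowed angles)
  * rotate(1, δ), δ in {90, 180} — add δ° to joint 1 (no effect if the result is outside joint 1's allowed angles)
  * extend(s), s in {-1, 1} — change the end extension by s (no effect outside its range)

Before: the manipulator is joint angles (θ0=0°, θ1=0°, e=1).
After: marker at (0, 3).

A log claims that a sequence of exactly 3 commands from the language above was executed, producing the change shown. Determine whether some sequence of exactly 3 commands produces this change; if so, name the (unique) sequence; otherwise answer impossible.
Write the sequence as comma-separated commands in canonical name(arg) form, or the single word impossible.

rotate(0, -90), rotate(0, -90), rotate(0, -90)

initial: joint angles (θ0=0°, θ1=0°, e=1)
1. rotate(0, -90) → joint angles (θ0=270°, θ1=0°, e=1)
2. rotate(0, -90) → joint angles (θ0=180°, θ1=0°, e=1)
3. rotate(0, -90) → joint angles (θ0=90°, θ1=0°, e=1)
no rival 3-sequence matches.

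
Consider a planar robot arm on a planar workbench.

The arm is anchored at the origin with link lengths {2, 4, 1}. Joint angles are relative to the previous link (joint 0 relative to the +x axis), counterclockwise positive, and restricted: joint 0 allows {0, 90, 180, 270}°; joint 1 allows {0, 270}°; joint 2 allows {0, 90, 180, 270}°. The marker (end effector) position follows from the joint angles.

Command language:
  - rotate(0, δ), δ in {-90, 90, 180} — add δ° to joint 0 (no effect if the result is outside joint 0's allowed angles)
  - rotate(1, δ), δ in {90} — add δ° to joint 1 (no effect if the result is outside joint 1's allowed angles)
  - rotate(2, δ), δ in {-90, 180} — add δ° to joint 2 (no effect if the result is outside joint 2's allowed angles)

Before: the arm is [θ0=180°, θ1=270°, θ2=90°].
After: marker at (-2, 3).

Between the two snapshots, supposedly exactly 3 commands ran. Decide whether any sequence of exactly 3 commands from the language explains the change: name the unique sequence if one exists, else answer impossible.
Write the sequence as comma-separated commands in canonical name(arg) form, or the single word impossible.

rotate(2, -90), rotate(2, -90), rotate(2, -90)

from: [θ0=180°, θ1=270°, θ2=90°]
step 1 (rotate(2, -90)): [θ0=180°, θ1=270°, θ2=0°]
step 2 (rotate(2, -90)): [θ0=180°, θ1=270°, θ2=270°]
step 3 (rotate(2, -90)): [θ0=180°, θ1=270°, θ2=180°]
no other 3-command option fits: unique.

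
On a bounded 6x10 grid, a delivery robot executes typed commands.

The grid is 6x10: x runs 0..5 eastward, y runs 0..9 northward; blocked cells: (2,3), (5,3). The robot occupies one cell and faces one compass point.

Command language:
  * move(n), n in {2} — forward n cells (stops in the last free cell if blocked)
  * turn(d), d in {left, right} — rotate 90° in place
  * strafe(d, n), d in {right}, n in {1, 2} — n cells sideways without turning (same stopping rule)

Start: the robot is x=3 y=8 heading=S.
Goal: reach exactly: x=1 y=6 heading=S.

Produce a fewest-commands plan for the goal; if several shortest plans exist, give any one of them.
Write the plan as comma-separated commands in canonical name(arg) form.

move(2), strafe(right, 2)

start: x=3 y=8 heading=S
step 1 (move(2)): x=3 y=6 heading=S
step 2 (strafe(right, 2)): x=1 y=6 heading=S
nothing shorter than 2 reaches the goal.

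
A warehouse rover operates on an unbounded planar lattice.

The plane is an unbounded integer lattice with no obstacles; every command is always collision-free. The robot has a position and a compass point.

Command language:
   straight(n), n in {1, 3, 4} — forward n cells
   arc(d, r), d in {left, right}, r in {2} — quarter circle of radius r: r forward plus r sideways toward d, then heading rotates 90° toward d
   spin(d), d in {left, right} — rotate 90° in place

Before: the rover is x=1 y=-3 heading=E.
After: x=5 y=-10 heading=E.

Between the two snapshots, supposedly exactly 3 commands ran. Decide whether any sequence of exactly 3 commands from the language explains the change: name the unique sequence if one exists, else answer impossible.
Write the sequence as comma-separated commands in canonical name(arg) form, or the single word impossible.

key: still facing E at the end — net rotation zero over 3 steps
from: x=1 y=-3 heading=E
step 1 (arc(right, 2)): x=3 y=-5 heading=S
step 2 (straight(3)): x=3 y=-8 heading=S
step 3 (arc(left, 2)): x=5 y=-10 heading=E
no rival 3-sequence matches.

arc(right, 2), straight(3), arc(left, 2)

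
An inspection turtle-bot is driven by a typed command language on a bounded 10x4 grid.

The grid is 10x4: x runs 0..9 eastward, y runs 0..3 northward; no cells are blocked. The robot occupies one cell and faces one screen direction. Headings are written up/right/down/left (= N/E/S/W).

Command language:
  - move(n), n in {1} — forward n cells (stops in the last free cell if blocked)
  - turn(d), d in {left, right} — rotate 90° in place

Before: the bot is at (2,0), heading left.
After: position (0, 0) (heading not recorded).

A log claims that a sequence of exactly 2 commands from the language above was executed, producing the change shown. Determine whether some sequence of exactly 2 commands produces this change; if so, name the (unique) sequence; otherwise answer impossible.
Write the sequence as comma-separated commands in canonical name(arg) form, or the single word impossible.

initial: at (2,0), heading left
1. move(1) → at (1,0), heading left
2. move(1) → at (0,0), heading left
no other 2-command option fits: unique.

move(1), move(1)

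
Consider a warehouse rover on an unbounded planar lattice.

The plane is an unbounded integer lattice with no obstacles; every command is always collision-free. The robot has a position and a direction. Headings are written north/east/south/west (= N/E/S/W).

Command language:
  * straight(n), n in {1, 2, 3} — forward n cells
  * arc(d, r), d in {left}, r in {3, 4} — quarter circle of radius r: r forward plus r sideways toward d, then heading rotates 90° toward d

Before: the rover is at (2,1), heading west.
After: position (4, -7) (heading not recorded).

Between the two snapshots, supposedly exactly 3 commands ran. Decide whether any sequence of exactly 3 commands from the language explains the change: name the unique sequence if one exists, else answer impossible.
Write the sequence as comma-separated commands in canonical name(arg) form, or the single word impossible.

key: order matters: swapping arc(left, 4) and straight(2) lands elsewhere
begin: at (2,1), heading west
[1] after arc(left, 4): at (-2,-3), heading south
[2] after arc(left, 4): at (2,-7), heading east
[3] after straight(2): at (4,-7), heading east
no rival 3-sequence matches.

arc(left, 4), arc(left, 4), straight(2)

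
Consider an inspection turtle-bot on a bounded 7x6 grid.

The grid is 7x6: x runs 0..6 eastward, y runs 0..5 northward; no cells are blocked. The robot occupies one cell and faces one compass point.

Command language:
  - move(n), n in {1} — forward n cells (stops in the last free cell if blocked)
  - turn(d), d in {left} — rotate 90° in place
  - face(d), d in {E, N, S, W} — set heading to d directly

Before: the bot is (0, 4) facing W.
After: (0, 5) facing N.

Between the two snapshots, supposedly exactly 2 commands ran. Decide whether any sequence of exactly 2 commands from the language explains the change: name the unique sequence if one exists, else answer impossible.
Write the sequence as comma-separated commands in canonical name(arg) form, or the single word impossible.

face(N), move(1)

key: running move(1) before face(N) would end elsewhere — order is forced
initial: (0, 4) facing W
t=1 face(N) ⇒ (0, 4) facing N
t=2 move(1) ⇒ (0, 5) facing N
uniquely the one of 36 2-step routes that fits.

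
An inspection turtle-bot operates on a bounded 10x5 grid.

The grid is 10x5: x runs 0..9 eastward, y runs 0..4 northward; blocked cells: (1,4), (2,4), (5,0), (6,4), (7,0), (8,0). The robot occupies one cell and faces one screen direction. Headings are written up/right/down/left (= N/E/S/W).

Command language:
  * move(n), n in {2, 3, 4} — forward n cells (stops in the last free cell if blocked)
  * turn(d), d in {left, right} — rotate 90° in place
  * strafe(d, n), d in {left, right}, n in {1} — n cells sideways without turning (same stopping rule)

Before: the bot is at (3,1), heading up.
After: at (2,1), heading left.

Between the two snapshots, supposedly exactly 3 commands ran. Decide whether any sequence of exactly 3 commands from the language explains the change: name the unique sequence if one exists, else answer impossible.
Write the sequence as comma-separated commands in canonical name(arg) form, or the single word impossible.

key: position moved to (2,1) AND the heading swung to W — translation plus rotation needed
start: at (3,1), heading up
step 1 (strafe(right, 1)): at (4,1), heading up
step 2 (turn(left)): at (4,1), heading left
step 3 (move(2)): at (2,1), heading left
all 343 alternatives checked — unique.

strafe(right, 1), turn(left), move(2)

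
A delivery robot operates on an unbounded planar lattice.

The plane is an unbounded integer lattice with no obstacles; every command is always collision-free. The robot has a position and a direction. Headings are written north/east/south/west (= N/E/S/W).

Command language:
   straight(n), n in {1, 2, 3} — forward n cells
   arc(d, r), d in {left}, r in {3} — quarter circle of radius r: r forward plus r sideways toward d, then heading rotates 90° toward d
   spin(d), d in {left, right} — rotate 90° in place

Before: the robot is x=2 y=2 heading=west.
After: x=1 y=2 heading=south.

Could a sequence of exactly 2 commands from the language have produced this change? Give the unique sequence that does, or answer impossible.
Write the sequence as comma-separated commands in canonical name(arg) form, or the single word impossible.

key: cell and facing (now S) both changed — the 2 commands mix motion and turning
begin: x=2 y=2 heading=west
t=1 straight(1) ⇒ x=1 y=2 heading=west
t=2 spin(left) ⇒ x=1 y=2 heading=south
no rival 2-sequence matches.

straight(1), spin(left)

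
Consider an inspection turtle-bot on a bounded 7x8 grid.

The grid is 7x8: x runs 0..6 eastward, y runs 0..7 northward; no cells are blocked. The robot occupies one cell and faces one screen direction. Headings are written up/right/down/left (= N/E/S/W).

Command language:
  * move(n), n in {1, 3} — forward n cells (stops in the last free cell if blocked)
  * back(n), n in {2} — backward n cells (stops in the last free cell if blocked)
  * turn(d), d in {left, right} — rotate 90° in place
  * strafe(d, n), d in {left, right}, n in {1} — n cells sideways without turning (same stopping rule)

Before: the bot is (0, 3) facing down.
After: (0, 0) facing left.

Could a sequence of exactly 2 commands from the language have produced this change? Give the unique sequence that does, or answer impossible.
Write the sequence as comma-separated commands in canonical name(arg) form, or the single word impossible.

move(3), turn(right)

key: order matters: swapping move(3) and turn(right) lands elsewhere
begin: (0, 3) facing down
1. move(3) → (0, 0) facing down
2. turn(right) → (0, 0) facing left
no rival 2-sequence matches.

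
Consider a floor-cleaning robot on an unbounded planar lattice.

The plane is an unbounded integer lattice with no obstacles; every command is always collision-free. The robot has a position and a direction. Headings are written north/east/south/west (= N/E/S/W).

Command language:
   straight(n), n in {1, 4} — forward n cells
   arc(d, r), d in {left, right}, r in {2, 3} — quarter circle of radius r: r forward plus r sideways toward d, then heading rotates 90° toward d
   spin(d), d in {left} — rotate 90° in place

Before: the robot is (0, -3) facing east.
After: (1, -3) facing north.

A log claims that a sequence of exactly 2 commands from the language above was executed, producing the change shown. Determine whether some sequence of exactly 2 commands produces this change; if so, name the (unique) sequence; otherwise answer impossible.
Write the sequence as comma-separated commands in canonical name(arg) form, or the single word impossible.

key: position moved to (1,-3) AND the heading swung to N — translation plus rotation needed
initial: (0, -3) facing east
step 1 (straight(1)): (1, -3) facing east
step 2 (spin(left)): (1, -3) facing north
no other 2-command option fits: unique.

straight(1), spin(left)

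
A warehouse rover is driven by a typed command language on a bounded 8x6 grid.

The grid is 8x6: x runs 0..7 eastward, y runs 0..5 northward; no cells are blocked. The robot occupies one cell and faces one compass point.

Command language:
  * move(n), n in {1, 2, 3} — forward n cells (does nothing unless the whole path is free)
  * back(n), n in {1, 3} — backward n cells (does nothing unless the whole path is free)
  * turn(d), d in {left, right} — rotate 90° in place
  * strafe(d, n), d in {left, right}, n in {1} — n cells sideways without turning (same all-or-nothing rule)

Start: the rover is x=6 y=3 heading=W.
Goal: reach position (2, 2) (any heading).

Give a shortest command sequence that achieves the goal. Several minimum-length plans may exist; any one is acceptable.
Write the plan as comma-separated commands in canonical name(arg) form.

move(1), move(3), strafe(left, 1)

initial: x=6 y=3 heading=W
1. move(1) → x=5 y=3 heading=W
2. move(3) → x=2 y=3 heading=W
3. strafe(left, 1) → x=2 y=2 heading=W
minimal: 3 command(s), checked below 3.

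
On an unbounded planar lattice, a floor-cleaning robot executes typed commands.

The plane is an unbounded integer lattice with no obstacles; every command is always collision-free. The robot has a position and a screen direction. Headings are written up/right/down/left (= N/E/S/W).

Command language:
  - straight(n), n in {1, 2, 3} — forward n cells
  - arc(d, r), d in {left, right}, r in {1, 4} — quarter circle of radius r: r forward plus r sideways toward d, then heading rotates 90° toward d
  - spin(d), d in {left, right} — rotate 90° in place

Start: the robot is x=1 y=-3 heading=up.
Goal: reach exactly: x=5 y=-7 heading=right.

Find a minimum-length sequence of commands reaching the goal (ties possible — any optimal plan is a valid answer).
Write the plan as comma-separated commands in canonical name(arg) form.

begin: x=1 y=-3 heading=up
t=1 spin(left) ⇒ x=1 y=-3 heading=left
t=2 spin(left) ⇒ x=1 y=-3 heading=down
t=3 arc(left, 4) ⇒ x=5 y=-7 heading=right
minimal: 3 command(s), checked below 3.

spin(left), spin(left), arc(left, 4)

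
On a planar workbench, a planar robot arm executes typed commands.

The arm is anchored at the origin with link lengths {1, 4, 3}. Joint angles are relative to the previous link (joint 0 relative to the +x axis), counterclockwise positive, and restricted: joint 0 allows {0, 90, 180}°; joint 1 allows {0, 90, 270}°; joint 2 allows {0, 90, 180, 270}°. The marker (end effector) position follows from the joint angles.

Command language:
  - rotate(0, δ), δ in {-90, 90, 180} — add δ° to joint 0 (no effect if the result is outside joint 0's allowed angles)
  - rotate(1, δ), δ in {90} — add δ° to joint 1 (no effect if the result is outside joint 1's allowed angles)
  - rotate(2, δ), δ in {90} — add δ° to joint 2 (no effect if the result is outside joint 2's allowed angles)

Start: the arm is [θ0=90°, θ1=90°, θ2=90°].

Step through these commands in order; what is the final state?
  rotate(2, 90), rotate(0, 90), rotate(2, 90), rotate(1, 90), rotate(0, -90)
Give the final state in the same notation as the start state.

from: [θ0=90°, θ1=90°, θ2=90°]
t=1 rotate(2, 90) ⇒ [θ0=90°, θ1=90°, θ2=180°]
t=2 rotate(0, 90) ⇒ [θ0=180°, θ1=90°, θ2=180°]
t=3 rotate(2, 90) ⇒ [θ0=180°, θ1=90°, θ2=270°]
t=4 rotate(1, 90) ⇒ [θ0=180°, θ1=90°, θ2=270°]
t=5 rotate(0, -90) ⇒ [θ0=90°, θ1=90°, θ2=270°]

[θ0=90°, θ1=90°, θ2=270°]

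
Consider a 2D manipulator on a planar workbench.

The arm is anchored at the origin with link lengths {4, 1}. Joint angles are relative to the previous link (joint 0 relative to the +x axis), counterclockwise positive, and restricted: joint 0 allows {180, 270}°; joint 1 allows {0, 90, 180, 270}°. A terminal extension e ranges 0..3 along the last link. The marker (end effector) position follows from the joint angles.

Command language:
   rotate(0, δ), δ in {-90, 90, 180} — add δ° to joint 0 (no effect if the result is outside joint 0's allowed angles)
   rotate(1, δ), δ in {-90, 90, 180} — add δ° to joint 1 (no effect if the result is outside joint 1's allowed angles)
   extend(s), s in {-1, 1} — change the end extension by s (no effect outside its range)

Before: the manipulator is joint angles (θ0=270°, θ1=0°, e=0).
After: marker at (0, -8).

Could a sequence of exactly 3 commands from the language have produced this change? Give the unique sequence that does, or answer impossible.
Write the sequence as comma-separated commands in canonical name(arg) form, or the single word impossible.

initial: joint angles (θ0=270°, θ1=0°, e=0)
1. extend(1) → joint angles (θ0=270°, θ1=0°, e=1)
2. extend(1) → joint angles (θ0=270°, θ1=0°, e=2)
3. extend(1) → joint angles (θ0=270°, θ1=0°, e=3)
all 512 alternatives checked — unique.

extend(1), extend(1), extend(1)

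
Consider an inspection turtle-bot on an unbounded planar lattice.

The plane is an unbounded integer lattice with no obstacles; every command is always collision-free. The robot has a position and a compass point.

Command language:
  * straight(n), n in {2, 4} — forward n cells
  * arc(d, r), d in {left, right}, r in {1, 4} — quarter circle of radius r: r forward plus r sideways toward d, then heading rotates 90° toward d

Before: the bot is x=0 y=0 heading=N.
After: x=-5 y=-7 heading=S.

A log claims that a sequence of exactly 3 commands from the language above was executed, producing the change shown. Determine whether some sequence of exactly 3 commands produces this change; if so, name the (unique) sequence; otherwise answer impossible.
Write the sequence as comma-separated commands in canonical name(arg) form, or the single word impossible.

arc(left, 1), arc(left, 4), straight(4)

key: running straight(4) before arc(left, 1) would end elsewhere — order is forced
start: x=0 y=0 heading=N
[1] after arc(left, 1): x=-1 y=1 heading=W
[2] after arc(left, 4): x=-5 y=-3 heading=S
[3] after straight(4): x=-5 y=-7 heading=S
uniquely the one of 216 3-step routes that fits.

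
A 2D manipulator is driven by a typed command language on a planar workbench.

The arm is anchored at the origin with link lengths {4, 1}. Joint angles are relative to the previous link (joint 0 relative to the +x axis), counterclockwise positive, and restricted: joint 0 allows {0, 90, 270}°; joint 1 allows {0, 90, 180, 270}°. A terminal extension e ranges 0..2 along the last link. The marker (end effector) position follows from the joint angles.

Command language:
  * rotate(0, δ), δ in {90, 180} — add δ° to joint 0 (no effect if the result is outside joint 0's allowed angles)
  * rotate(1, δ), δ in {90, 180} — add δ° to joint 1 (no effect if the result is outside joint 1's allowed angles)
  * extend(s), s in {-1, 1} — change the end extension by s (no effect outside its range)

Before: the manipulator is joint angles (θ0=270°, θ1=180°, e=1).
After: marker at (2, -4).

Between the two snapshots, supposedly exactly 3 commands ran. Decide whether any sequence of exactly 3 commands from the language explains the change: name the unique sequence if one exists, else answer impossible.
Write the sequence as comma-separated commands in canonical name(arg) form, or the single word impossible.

start: joint angles (θ0=270°, θ1=180°, e=1)
[1] after rotate(1, 90): joint angles (θ0=270°, θ1=270°, e=1)
[2] after rotate(1, 90): joint angles (θ0=270°, θ1=0°, e=1)
[3] after rotate(1, 90): joint angles (θ0=270°, θ1=90°, e=1)
uniquely the one of 216 3-step routes that fits.

rotate(1, 90), rotate(1, 90), rotate(1, 90)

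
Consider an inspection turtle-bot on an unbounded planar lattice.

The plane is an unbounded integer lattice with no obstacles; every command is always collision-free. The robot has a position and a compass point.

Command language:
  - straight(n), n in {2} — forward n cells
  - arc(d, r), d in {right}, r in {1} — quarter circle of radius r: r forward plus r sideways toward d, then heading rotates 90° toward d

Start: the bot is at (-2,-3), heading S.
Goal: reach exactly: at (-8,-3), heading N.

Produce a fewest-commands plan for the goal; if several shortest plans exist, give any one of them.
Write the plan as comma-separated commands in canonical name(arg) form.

arc(right, 1), straight(2), straight(2), arc(right, 1)

from: at (-2,-3), heading S
[1] after arc(right, 1): at (-3,-4), heading W
[2] after straight(2): at (-5,-4), heading W
[3] after straight(2): at (-7,-4), heading W
[4] after arc(right, 1): at (-8,-3), heading N
no 3-step plan works, so 4 is optimal.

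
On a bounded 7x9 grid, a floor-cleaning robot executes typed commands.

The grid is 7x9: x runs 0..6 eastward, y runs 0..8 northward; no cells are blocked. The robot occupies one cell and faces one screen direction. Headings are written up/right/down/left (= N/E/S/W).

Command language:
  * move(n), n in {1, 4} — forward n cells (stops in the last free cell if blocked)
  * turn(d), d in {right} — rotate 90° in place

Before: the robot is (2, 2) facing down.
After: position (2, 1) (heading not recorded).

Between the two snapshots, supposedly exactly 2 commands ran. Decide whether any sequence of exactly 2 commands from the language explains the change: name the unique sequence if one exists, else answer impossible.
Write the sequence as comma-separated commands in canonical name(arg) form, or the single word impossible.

move(1), turn(right)

key: running turn(right) before move(1) would end elsewhere — order is forced
begin: (2, 2) facing down
t=1 move(1) ⇒ (2, 1) facing down
t=2 turn(right) ⇒ (2, 1) facing left
all 9 alternatives checked — unique.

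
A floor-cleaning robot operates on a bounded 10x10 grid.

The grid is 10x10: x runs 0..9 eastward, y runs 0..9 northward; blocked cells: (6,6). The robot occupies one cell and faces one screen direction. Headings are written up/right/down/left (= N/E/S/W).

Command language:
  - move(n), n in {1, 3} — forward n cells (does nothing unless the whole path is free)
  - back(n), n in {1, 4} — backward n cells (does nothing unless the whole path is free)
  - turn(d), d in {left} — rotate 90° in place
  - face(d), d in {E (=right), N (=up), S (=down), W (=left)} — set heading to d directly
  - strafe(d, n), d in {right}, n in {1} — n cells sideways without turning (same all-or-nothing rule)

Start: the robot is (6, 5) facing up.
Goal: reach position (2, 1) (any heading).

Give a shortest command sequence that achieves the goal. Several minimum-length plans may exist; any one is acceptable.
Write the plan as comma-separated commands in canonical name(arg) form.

back(4), face(E), back(4)

begin: (6, 5) facing up
step 1 (back(4)): (6, 1) facing up
step 2 (face(E)): (6, 1) facing right
step 3 (back(4)): (2, 1) facing right
no 2-step plan works, so 3 is optimal.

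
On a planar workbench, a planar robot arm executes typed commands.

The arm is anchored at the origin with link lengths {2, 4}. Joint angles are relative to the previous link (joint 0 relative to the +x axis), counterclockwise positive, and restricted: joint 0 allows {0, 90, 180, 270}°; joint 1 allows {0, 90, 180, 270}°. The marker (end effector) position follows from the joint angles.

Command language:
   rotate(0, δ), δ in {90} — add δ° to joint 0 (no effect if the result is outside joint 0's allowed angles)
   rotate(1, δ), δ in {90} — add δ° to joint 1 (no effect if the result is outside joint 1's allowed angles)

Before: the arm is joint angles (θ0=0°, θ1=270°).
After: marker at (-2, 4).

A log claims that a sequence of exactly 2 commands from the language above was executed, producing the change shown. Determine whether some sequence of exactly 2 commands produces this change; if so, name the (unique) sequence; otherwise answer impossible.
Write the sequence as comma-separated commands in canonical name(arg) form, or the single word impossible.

initial: joint angles (θ0=0°, θ1=270°)
[1] after rotate(0, 90): joint angles (θ0=90°, θ1=270°)
[2] after rotate(0, 90): joint angles (θ0=180°, θ1=270°)
all 4 alternatives checked — unique.

rotate(0, 90), rotate(0, 90)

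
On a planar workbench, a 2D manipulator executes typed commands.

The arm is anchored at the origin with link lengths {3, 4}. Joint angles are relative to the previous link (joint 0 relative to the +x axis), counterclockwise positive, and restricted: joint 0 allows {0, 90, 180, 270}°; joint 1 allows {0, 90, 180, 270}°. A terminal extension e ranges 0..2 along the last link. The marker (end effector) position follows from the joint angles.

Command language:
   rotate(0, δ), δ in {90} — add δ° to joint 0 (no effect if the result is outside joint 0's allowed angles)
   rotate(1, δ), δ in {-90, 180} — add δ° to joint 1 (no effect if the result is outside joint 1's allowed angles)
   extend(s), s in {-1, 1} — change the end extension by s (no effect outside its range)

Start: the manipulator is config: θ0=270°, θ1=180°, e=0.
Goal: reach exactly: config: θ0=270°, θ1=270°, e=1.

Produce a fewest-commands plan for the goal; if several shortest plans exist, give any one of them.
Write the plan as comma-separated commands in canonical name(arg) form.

begin: config: θ0=270°, θ1=180°, e=0
1. rotate(1, -90) → config: θ0=270°, θ1=90°, e=0
2. extend(1) → config: θ0=270°, θ1=90°, e=1
3. rotate(1, 180) → config: θ0=270°, θ1=270°, e=1
no 2-step plan works, so 3 is optimal.

rotate(1, -90), extend(1), rotate(1, 180)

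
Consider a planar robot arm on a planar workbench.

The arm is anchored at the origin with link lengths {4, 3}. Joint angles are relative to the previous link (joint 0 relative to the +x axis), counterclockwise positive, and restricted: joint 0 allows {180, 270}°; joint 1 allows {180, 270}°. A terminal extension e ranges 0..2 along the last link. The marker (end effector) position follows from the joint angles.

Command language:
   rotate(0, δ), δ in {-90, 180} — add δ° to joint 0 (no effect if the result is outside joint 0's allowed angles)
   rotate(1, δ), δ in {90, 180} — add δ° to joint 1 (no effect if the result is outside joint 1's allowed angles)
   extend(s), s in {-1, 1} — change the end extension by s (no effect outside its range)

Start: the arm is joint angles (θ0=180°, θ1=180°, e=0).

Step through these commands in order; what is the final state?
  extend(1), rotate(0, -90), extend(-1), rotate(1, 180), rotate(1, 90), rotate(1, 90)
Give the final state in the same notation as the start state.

joint angles (θ0=180°, θ1=270°, e=0)

t0: joint angles (θ0=180°, θ1=180°, e=0)
t=1 extend(1) ⇒ joint angles (θ0=180°, θ1=180°, e=1)
t=2 rotate(0, -90) ⇒ joint angles (θ0=180°, θ1=180°, e=1)
t=3 extend(-1) ⇒ joint angles (θ0=180°, θ1=180°, e=0)
t=4 rotate(1, 180) ⇒ joint angles (θ0=180°, θ1=180°, e=0)
t=5 rotate(1, 90) ⇒ joint angles (θ0=180°, θ1=270°, e=0)
t=6 rotate(1, 90) ⇒ joint angles (θ0=180°, θ1=270°, e=0)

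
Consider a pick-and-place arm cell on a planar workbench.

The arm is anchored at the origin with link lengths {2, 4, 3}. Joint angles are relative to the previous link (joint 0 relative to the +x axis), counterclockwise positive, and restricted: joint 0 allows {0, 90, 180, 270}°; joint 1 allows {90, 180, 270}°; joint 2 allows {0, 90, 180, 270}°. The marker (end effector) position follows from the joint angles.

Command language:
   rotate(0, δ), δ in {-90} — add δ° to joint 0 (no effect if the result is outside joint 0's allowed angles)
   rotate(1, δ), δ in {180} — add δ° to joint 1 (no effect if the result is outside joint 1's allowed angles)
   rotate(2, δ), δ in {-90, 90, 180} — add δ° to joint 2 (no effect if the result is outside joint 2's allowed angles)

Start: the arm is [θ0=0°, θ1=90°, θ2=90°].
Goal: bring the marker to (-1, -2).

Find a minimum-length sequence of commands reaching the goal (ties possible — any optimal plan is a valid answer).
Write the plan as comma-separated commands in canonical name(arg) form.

initial: [θ0=0°, θ1=90°, θ2=90°]
step 1 (rotate(2, 90)): [θ0=0°, θ1=90°, θ2=180°]
step 2 (rotate(1, 180)): [θ0=0°, θ1=270°, θ2=180°]
step 3 (rotate(0, -90)): [θ0=270°, θ1=270°, θ2=180°]
no 2-step plan works, so 3 is optimal.

rotate(2, 90), rotate(1, 180), rotate(0, -90)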